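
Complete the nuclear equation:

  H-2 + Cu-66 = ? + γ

Conserve mass number: 2 + 66 = A + 0, so A = 68.
Conserve atomic number: 1 + 29 = Z + 0, so Z = 30.
Z = 30 is zinc, so the species is Zn-68.

Zn-68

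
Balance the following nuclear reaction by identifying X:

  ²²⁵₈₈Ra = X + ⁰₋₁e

Conserve mass number: 225 = A + 0, so A = 225.
Conserve atomic number: 88 = Z − 1, so Z = 89.
Z = 89 is actinium, so the species is ²²⁵₈₉Ac.

Ac-225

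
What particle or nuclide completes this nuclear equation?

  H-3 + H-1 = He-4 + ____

Conserve mass number: 3 + 1 = 4 + A, so A = 0.
Conserve atomic number: 1 + 1 = 2 + Z, so Z = 0.
A = 0 and Z = 0 is γ — a gamma ray.

gamma ray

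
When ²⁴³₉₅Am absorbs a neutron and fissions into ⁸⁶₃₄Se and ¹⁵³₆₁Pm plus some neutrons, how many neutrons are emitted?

Conserve mass number: 244 = 86 + 153 + k, so k = 244 − 239 = 5.
Check atomic number: 95 = 34 + 61 + 0 = 95. ✓

5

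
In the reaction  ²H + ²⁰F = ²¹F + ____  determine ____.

proton

Conserve mass number: 2 + 20 = 21 + A, so A = 1.
Conserve atomic number: 1 + 9 = 9 + Z, so Z = 1.
A = 1 and Z = 1 is ¹H — a proton.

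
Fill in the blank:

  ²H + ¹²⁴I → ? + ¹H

Conserve mass number: 2 + 124 = A + 1, so A = 125.
Conserve atomic number: 1 + 53 = Z + 1, so Z = 53.
Z = 53 is iodine, so the species is ¹²⁵I.

I-125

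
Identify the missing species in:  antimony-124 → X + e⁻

Te-124

Conserve mass number: 124 = A + 0, so A = 124.
Conserve atomic number: 51 = Z − 1, so Z = 52.
Z = 52 is tellurium, so the species is tellurium-124.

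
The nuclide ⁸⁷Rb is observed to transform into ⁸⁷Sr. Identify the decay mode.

beta-minus decay

ΔA = 87 − 87 = 0; ΔZ = 38 − 37 = +1.
A is unchanged and Z rises by 1 — a neutron has become a proton (β⁻ decay).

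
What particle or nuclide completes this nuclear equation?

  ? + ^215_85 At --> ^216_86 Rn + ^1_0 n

Conserve mass number: A + 215 = 216 + 1, so A = 2.
Conserve atomic number: Z + 85 = 86 + 0, so Z = 1.
A = 2 and Z = 1 is ^2_1 H — a deuteron.

deuteron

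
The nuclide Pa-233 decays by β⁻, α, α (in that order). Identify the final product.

Ra-225

Start: (A, Z) = (233, 91).
After β⁻: (233, 92).
After α: (229, 90).
After α: (225, 88).
Z = 88 is radium.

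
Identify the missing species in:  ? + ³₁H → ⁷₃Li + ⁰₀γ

alpha particle

Conserve mass number: A + 3 = 7 + 0, so A = 4.
Conserve atomic number: Z + 1 = 3 + 0, so Z = 2.
A = 4 and Z = 2 is ⁴₂He — an alpha particle.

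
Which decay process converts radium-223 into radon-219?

alpha decay

ΔA = 219 − 223 = -4; ΔZ = 86 − 88 = -2.
A drops by 4 and Z drops by 2 — the signature of alpha emission.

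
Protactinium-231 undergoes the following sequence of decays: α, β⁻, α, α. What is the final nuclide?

Start: (A, Z) = (231, 91).
After α: (227, 89).
After β⁻: (227, 90).
After α: (223, 88).
After α: (219, 86).
Z = 86 is radon.

Rn-219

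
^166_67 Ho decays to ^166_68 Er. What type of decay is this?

ΔA = 166 − 166 = 0; ΔZ = 68 − 67 = +1.
A is unchanged and Z rises by 1 — a neutron has become a proton (β⁻ decay).

beta-minus decay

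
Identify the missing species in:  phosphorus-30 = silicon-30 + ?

Conserve mass number: 30 = 30 + A, so A = 0.
Conserve atomic number: 15 = 14 + Z, so Z = 1.
A = 0 and Z = 1 is e⁺ — a positron.

positron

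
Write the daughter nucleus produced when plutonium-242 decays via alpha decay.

U-238

Alpha decay: mass number changes by -4, atomic number by -2.
A: 242 − 4 = 238; Z: 94 − 2 = 92.
Z = 92 is uranium, so the daughter is uranium-238.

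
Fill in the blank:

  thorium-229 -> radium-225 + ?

Conserve mass number: 229 = 225 + A, so A = 4.
Conserve atomic number: 90 = 88 + Z, so Z = 2.
A = 4 and Z = 2 is helium-4 — an alpha particle.

alpha particle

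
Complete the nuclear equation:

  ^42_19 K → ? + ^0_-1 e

Conserve mass number: 42 = A + 0, so A = 42.
Conserve atomic number: 19 = Z − 1, so Z = 20.
Z = 20 is calcium, so the species is ^42_20 Ca.

Ca-42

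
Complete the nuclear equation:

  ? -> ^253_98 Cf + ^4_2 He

Fm-257

Conserve mass number: A = 253 + 4, so A = 257.
Conserve atomic number: Z = 98 + 2, so Z = 100.
Z = 100 is fermium, so the species is ^257_100 Fm.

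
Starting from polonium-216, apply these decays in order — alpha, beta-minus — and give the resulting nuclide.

Start: (A, Z) = (216, 84).
After α: (212, 82).
After β⁻: (212, 83).
Z = 83 is bismuth.

Bi-212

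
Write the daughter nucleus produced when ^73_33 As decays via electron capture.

Ge-73

Electron capture: mass number changes by +0, atomic number by -1.
A: 73 = 73; Z: 33 − 1 = 32.
Z = 32 is germanium, so the daughter is ^73_32 Ge.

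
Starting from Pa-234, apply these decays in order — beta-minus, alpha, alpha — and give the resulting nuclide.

Start: (A, Z) = (234, 91).
After β⁻: (234, 92).
After α: (230, 90).
After α: (226, 88).
Z = 88 is radium.

Ra-226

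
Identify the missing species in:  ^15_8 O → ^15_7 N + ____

positron

Conserve mass number: 15 = 15 + A, so A = 0.
Conserve atomic number: 8 = 7 + Z, so Z = 1.
A = 0 and Z = 1 is ^0_1 e — a positron.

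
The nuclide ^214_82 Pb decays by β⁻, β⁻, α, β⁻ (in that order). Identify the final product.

Start: (A, Z) = (214, 82).
After β⁻: (214, 83).
After β⁻: (214, 84).
After α: (210, 82).
After β⁻: (210, 83).
Z = 83 is bismuth.

Bi-210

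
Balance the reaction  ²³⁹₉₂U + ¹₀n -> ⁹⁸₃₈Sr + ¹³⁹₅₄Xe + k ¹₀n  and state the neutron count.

Conserve mass number: 240 = 98 + 139 + k, so k = 240 − 237 = 3.
Check atomic number: 92 = 38 + 54 + 0 = 92. ✓

3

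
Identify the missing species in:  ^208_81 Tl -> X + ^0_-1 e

Conserve mass number: 208 = A + 0, so A = 208.
Conserve atomic number: 81 = Z − 1, so Z = 82.
Z = 82 is lead, so the species is ^208_82 Pb.

Pb-208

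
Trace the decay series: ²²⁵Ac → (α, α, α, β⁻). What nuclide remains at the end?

Start: (A, Z) = (225, 89).
After α: (221, 87).
After α: (217, 85).
After α: (213, 83).
After β⁻: (213, 84).
Z = 84 is polonium.

Po-213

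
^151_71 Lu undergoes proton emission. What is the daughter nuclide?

Yb-150

Proton emission: mass number changes by -1, atomic number by -1.
A: 151 − 1 = 150; Z: 71 − 1 = 70.
Z = 70 is ytterbium, so the daughter is ^150_70 Yb.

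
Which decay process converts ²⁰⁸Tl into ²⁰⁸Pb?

ΔA = 208 − 208 = 0; ΔZ = 82 − 81 = +1.
A is unchanged and Z rises by 1 — a neutron has become a proton (β⁻ decay).

beta-minus decay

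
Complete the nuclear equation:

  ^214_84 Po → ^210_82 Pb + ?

alpha particle

Conserve mass number: 214 = 210 + A, so A = 4.
Conserve atomic number: 84 = 82 + Z, so Z = 2.
A = 4 and Z = 2 is ^4_2 He — an alpha particle.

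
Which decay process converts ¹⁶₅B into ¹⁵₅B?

ΔA = 15 − 16 = -1; ΔZ = 5 − 5 = +0.
A drops by 1 with Z unchanged — a neutron was emitted.

neutron emission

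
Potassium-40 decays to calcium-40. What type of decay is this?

beta-minus decay

ΔA = 40 − 40 = 0; ΔZ = 20 − 19 = +1.
A is unchanged and Z rises by 1 — a neutron has become a proton (β⁻ decay).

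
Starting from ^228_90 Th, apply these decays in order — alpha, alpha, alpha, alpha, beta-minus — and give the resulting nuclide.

Bi-212

Start: (A, Z) = (228, 90).
After α: (224, 88).
After α: (220, 86).
After α: (216, 84).
After α: (212, 82).
After β⁻: (212, 83).
Z = 83 is bismuth.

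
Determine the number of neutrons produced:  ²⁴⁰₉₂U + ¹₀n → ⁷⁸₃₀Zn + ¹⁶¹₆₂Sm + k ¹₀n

2

Conserve mass number: 241 = 78 + 161 + k, so k = 241 − 239 = 2.
Check atomic number: 92 = 30 + 62 + 0 = 92. ✓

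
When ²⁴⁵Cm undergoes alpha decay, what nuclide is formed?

Alpha decay: mass number changes by -4, atomic number by -2.
A: 245 − 4 = 241; Z: 96 − 2 = 94.
Z = 94 is plutonium, so the daughter is ²⁴¹Pu.

Pu-241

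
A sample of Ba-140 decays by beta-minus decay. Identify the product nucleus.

La-140

Beta-minus decay: mass number changes by +0, atomic number by +1.
A: 140 = 140; Z: 56 + 1 = 57.
Z = 57 is lanthanum, so the daughter is La-140.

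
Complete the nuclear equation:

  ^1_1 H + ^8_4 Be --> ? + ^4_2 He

Conserve mass number: 1 + 8 = A + 4, so A = 5.
Conserve atomic number: 1 + 4 = Z + 2, so Z = 3.
Z = 3 is lithium, so the species is ^5_3 Li.

Li-5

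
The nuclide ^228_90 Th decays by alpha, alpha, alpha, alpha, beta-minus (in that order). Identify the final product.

Start: (A, Z) = (228, 90).
After α: (224, 88).
After α: (220, 86).
After α: (216, 84).
After α: (212, 82).
After β⁻: (212, 83).
Z = 83 is bismuth.

Bi-212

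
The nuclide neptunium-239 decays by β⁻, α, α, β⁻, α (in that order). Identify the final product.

Ac-227

Start: (A, Z) = (239, 93).
After β⁻: (239, 94).
After α: (235, 92).
After α: (231, 90).
After β⁻: (231, 91).
After α: (227, 89).
Z = 89 is actinium.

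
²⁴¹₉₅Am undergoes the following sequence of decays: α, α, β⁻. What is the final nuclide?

Start: (A, Z) = (241, 95).
After α: (237, 93).
After α: (233, 91).
After β⁻: (233, 92).
Z = 92 is uranium.

U-233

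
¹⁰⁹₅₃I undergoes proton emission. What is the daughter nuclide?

Te-108

Proton emission: mass number changes by -1, atomic number by -1.
A: 109 − 1 = 108; Z: 53 − 1 = 52.
Z = 52 is tellurium, so the daughter is ¹⁰⁸₅₂Te.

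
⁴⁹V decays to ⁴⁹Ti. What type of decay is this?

ΔA = 49 − 49 = 0; ΔZ = 22 − 23 = -1.
A is unchanged and Z drops by 1 — a proton has become a neutron (β⁺ emission or electron capture).

beta-plus decay or electron capture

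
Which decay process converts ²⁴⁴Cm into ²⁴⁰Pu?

alpha decay

ΔA = 240 − 244 = -4; ΔZ = 94 − 96 = -2.
A drops by 4 and Z drops by 2 — the signature of alpha emission.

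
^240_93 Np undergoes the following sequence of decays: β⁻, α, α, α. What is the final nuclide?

Start: (A, Z) = (240, 93).
After β⁻: (240, 94).
After α: (236, 92).
After α: (232, 90).
After α: (228, 88).
Z = 88 is radium.

Ra-228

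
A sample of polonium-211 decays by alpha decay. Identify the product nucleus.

Pb-207

Alpha decay: mass number changes by -4, atomic number by -2.
A: 211 − 4 = 207; Z: 84 − 2 = 82.
Z = 82 is lead, so the daughter is lead-207.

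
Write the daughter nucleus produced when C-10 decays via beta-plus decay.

Beta-plus decay: mass number changes by +0, atomic number by -1.
A: 10 = 10; Z: 6 − 1 = 5.
Z = 5 is boron, so the daughter is B-10.

B-10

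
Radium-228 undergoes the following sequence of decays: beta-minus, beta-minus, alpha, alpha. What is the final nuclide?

Rn-220

Start: (A, Z) = (228, 88).
After β⁻: (228, 89).
After β⁻: (228, 90).
After α: (224, 88).
After α: (220, 86).
Z = 86 is radon.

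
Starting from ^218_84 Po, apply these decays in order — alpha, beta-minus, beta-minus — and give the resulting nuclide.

Start: (A, Z) = (218, 84).
After α: (214, 82).
After β⁻: (214, 83).
After β⁻: (214, 84).
Z = 84 is polonium.

Po-214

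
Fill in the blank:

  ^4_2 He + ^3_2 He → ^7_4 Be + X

gamma ray

Conserve mass number: 4 + 3 = 7 + A, so A = 0.
Conserve atomic number: 2 + 2 = 4 + Z, so Z = 0.
A = 0 and Z = 0 is ^0_0 γ — a gamma ray.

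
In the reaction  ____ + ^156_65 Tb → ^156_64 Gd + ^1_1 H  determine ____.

Conserve mass number: A + 156 = 156 + 1, so A = 1.
Conserve atomic number: Z + 65 = 64 + 1, so Z = 0.
A = 1 and Z = 0 is ^1_0 n — a neutron.

neutron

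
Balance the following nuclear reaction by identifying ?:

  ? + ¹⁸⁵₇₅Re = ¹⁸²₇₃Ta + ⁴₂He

Conserve mass number: A + 185 = 182 + 4, so A = 1.
Conserve atomic number: Z + 75 = 73 + 2, so Z = 0.
A = 1 and Z = 0 is ¹₀n — a neutron.

neutron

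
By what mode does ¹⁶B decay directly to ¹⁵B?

ΔA = 15 − 16 = -1; ΔZ = 5 − 5 = +0.
A drops by 1 with Z unchanged — a neutron was emitted.

neutron emission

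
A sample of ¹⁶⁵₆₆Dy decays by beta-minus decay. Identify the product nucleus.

Ho-165

Beta-minus decay: mass number changes by +0, atomic number by +1.
A: 165 = 165; Z: 66 + 1 = 67.
Z = 67 is holmium, so the daughter is ¹⁶⁵₆₇Ho.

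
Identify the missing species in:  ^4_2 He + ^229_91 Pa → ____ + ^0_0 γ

Conserve mass number: 4 + 229 = A + 0, so A = 233.
Conserve atomic number: 2 + 91 = Z + 0, so Z = 93.
Z = 93 is neptunium, so the species is ^233_93 Np.

Np-233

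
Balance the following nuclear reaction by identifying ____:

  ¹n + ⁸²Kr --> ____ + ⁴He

Conserve mass number: 1 + 82 = A + 4, so A = 79.
Conserve atomic number: 0 + 36 = Z + 2, so Z = 34.
Z = 34 is selenium, so the species is ⁷⁹Se.

Se-79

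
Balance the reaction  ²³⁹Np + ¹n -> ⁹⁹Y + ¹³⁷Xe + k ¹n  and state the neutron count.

4

Conserve mass number: 240 = 99 + 137 + k, so k = 240 − 236 = 4.
Check atomic number: 93 = 39 + 54 + 0 = 93. ✓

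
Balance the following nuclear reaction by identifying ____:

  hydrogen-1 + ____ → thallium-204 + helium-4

Conserve mass number: 1 + A = 204 + 4, so A = 207.
Conserve atomic number: 1 + Z = 81 + 2, so Z = 82.
Z = 82 is lead, so the species is lead-207.

Pb-207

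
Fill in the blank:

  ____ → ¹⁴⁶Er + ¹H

Tm-147

Conserve mass number: A = 146 + 1, so A = 147.
Conserve atomic number: Z = 68 + 1, so Z = 69.
Z = 69 is thulium, so the species is ¹⁴⁷Tm.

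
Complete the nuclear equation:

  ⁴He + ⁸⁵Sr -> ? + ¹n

Zr-88

Conserve mass number: 4 + 85 = A + 1, so A = 88.
Conserve atomic number: 2 + 38 = Z + 0, so Z = 40.
Z = 40 is zirconium, so the species is ⁸⁸Zr.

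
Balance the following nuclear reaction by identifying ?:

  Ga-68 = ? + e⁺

Conserve mass number: 68 = A + 0, so A = 68.
Conserve atomic number: 31 = Z + 1, so Z = 30.
Z = 30 is zinc, so the species is Zn-68.

Zn-68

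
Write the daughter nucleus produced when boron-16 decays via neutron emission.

Neutron emission: mass number changes by -1, atomic number by +0.
A: 16 − 1 = 15; Z: 5 = 5.
Z = 5 is boron, so the daughter is boron-15.

B-15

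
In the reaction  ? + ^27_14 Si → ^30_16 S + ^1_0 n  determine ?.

Conserve mass number: A + 27 = 30 + 1, so A = 4.
Conserve atomic number: Z + 14 = 16 + 0, so Z = 2.
A = 4 and Z = 2 is ^4_2 He — an alpha particle.

alpha particle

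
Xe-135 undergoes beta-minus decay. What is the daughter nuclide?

Cs-135

Beta-minus decay: mass number changes by +0, atomic number by +1.
A: 135 = 135; Z: 54 + 1 = 55.
Z = 55 is caesium, so the daughter is Cs-135.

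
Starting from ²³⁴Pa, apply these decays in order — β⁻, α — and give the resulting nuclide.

Th-230

Start: (A, Z) = (234, 91).
After β⁻: (234, 92).
After α: (230, 90).
Z = 90 is thorium.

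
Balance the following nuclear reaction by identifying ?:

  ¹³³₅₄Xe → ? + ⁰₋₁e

Conserve mass number: 133 = A + 0, so A = 133.
Conserve atomic number: 54 = Z − 1, so Z = 55.
Z = 55 is caesium, so the species is ¹³³₅₅Cs.

Cs-133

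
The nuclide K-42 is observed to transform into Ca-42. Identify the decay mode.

ΔA = 42 − 42 = 0; ΔZ = 20 − 19 = +1.
A is unchanged and Z rises by 1 — a neutron has become a proton (β⁻ decay).

beta-minus decay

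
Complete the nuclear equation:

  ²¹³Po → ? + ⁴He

Conserve mass number: 213 = A + 4, so A = 209.
Conserve atomic number: 84 = Z + 2, so Z = 82.
Z = 82 is lead, so the species is ²⁰⁹Pb.

Pb-209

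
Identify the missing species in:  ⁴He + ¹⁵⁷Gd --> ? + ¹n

Dy-160

Conserve mass number: 4 + 157 = A + 1, so A = 160.
Conserve atomic number: 2 + 64 = Z + 0, so Z = 66.
Z = 66 is dysprosium, so the species is ¹⁶⁰Dy.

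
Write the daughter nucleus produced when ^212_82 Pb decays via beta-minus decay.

Bi-212

Beta-minus decay: mass number changes by +0, atomic number by +1.
A: 212 = 212; Z: 82 + 1 = 83.
Z = 83 is bismuth, so the daughter is ^212_83 Bi.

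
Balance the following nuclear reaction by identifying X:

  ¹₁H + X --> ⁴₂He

Conserve mass number: 1 + A = 4, so A = 3.
Conserve atomic number: 1 + Z = 2, so Z = 1.
A = 3 and Z = 1 is ³₁H — a triton.

triton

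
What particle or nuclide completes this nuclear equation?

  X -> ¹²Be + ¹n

Conserve mass number: A = 12 + 1, so A = 13.
Conserve atomic number: Z = 4 + 0, so Z = 4.
Z = 4 is beryllium, so the species is ¹³Be.

Be-13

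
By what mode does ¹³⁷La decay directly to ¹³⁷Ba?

ΔA = 137 − 137 = 0; ΔZ = 56 − 57 = -1.
A is unchanged and Z drops by 1 — a proton has become a neutron (β⁺ emission or electron capture).

beta-plus decay or electron capture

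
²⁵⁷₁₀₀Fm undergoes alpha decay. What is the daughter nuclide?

Alpha decay: mass number changes by -4, atomic number by -2.
A: 257 − 4 = 253; Z: 100 − 2 = 98.
Z = 98 is californium, so the daughter is ²⁵³₉₈Cf.

Cf-253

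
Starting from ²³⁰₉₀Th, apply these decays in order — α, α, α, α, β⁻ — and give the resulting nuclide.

Start: (A, Z) = (230, 90).
After α: (226, 88).
After α: (222, 86).
After α: (218, 84).
After α: (214, 82).
After β⁻: (214, 83).
Z = 83 is bismuth.

Bi-214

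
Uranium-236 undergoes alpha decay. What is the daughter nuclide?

Th-232

Alpha decay: mass number changes by -4, atomic number by -2.
A: 236 − 4 = 232; Z: 92 − 2 = 90.
Z = 90 is thorium, so the daughter is thorium-232.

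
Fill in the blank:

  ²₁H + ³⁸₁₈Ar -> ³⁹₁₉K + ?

Conserve mass number: 2 + 38 = 39 + A, so A = 1.
Conserve atomic number: 1 + 18 = 19 + Z, so Z = 0.
A = 1 and Z = 0 is ¹₀n — a neutron.

neutron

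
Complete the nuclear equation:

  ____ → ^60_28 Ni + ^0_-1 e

Conserve mass number: A = 60 + 0, so A = 60.
Conserve atomic number: Z = 28 − 1, so Z = 27.
Z = 27 is cobalt, so the species is ^60_27 Co.

Co-60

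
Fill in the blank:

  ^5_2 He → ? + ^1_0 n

He-4

Conserve mass number: 5 = A + 1, so A = 4.
Conserve atomic number: 2 = Z + 0, so Z = 2.
A = 4 and Z = 2 is ^4_2 He — an alpha particle.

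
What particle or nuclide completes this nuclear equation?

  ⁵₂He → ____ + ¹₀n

He-4

Conserve mass number: 5 = A + 1, so A = 4.
Conserve atomic number: 2 = Z + 0, so Z = 2.
A = 4 and Z = 2 is ⁴₂He — an alpha particle.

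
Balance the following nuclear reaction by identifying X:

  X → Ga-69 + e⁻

Conserve mass number: A = 69 + 0, so A = 69.
Conserve atomic number: Z = 31 − 1, so Z = 30.
Z = 30 is zinc, so the species is Zn-69.

Zn-69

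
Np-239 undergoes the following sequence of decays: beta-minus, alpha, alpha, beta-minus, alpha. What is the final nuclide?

Start: (A, Z) = (239, 93).
After β⁻: (239, 94).
After α: (235, 92).
After α: (231, 90).
After β⁻: (231, 91).
After α: (227, 89).
Z = 89 is actinium.

Ac-227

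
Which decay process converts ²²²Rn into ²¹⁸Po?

ΔA = 218 − 222 = -4; ΔZ = 84 − 86 = -2.
A drops by 4 and Z drops by 2 — the signature of alpha emission.

alpha decay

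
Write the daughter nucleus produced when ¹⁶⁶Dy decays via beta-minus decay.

Ho-166

Beta-minus decay: mass number changes by +0, atomic number by +1.
A: 166 = 166; Z: 66 + 1 = 67.
Z = 67 is holmium, so the daughter is ¹⁶⁶Ho.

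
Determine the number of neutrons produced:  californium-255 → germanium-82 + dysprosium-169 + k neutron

Conserve mass number: 255 = 82 + 169 + k, so k = 255 − 251 = 4.
Check atomic number: 98 = 32 + 66 + 0 = 98. ✓

4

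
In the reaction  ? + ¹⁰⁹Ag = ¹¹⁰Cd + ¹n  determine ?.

Conserve mass number: A + 109 = 110 + 1, so A = 2.
Conserve atomic number: Z + 47 = 48 + 0, so Z = 1.
A = 2 and Z = 1 is ²H — a deuteron.

deuteron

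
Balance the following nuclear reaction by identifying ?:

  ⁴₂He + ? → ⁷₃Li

Conserve mass number: 4 + A = 7, so A = 3.
Conserve atomic number: 2 + Z = 3, so Z = 1.
A = 3 and Z = 1 is ³₁H — a triton.

triton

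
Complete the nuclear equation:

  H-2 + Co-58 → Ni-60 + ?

Conserve mass number: 2 + 58 = 60 + A, so A = 0.
Conserve atomic number: 1 + 27 = 28 + Z, so Z = 0.
A = 0 and Z = 0 is γ — a gamma ray.

gamma ray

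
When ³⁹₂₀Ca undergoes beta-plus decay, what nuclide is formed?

K-39

Beta-plus decay: mass number changes by +0, atomic number by -1.
A: 39 = 39; Z: 20 − 1 = 19.
Z = 19 is potassium, so the daughter is ³⁹₁₉K.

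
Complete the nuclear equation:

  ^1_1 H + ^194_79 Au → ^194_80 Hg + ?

neutron

Conserve mass number: 1 + 194 = 194 + A, so A = 1.
Conserve atomic number: 1 + 79 = 80 + Z, so Z = 0.
A = 1 and Z = 0 is ^1_0 n — a neutron.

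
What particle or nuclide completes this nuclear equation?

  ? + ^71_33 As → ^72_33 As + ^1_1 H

Conserve mass number: A + 71 = 72 + 1, so A = 2.
Conserve atomic number: Z + 33 = 33 + 1, so Z = 1.
A = 2 and Z = 1 is ^2_1 H — a deuteron.

deuteron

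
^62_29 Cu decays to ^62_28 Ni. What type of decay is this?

beta-plus decay or electron capture

ΔA = 62 − 62 = 0; ΔZ = 28 − 29 = -1.
A is unchanged and Z drops by 1 — a proton has become a neutron (β⁺ emission or electron capture).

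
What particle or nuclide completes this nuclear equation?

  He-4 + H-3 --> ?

Li-7

Conserve mass number: 4 + 3 = A, so A = 7.
Conserve atomic number: 2 + 1 = Z, so Z = 3.
Z = 3 is lithium, so the species is Li-7.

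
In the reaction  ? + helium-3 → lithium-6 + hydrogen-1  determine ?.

alpha particle

Conserve mass number: A + 3 = 6 + 1, so A = 4.
Conserve atomic number: Z + 2 = 3 + 1, so Z = 2.
A = 4 and Z = 2 is helium-4 — an alpha particle.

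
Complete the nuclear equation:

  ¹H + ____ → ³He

deuteron

Conserve mass number: 1 + A = 3, so A = 2.
Conserve atomic number: 1 + Z = 2, so Z = 1.
A = 2 and Z = 1 is ²H — a deuteron.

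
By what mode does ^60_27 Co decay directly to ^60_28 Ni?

beta-minus decay

ΔA = 60 − 60 = 0; ΔZ = 28 − 27 = +1.
A is unchanged and Z rises by 1 — a neutron has become a proton (β⁻ decay).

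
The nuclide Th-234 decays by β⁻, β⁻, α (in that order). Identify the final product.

Th-230

Start: (A, Z) = (234, 90).
After β⁻: (234, 91).
After β⁻: (234, 92).
After α: (230, 90).
Z = 90 is thorium.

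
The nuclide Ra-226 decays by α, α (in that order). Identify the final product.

Start: (A, Z) = (226, 88).
After α: (222, 86).
After α: (218, 84).
Z = 84 is polonium.

Po-218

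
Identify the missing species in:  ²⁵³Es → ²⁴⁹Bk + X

Conserve mass number: 253 = 249 + A, so A = 4.
Conserve atomic number: 99 = 97 + Z, so Z = 2.
A = 4 and Z = 2 is ⁴He — an alpha particle.

alpha particle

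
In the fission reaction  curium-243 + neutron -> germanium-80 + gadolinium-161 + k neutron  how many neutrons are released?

3

Conserve mass number: 244 = 80 + 161 + k, so k = 244 − 241 = 3.
Check atomic number: 96 = 32 + 64 + 0 = 96. ✓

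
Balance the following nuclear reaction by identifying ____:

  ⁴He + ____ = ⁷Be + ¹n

Conserve mass number: 4 + A = 7 + 1, so A = 4.
Conserve atomic number: 2 + Z = 4 + 0, so Z = 2.
A = 4 and Z = 2 is ⁴He — an alpha particle.

alpha particle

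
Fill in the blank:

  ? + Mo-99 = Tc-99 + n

proton

Conserve mass number: A + 99 = 99 + 1, so A = 1.
Conserve atomic number: Z + 42 = 43 + 0, so Z = 1.
A = 1 and Z = 1 is H-1 — a proton.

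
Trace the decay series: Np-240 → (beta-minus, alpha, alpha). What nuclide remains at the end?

Th-232

Start: (A, Z) = (240, 93).
After β⁻: (240, 94).
After α: (236, 92).
After α: (232, 90).
Z = 90 is thorium.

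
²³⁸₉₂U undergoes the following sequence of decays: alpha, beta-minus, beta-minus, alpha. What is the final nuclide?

Th-230

Start: (A, Z) = (238, 92).
After α: (234, 90).
After β⁻: (234, 91).
After β⁻: (234, 92).
After α: (230, 90).
Z = 90 is thorium.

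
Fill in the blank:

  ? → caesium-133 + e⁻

Xe-133

Conserve mass number: A = 133 + 0, so A = 133.
Conserve atomic number: Z = 55 − 1, so Z = 54.
Z = 54 is xenon, so the species is xenon-133.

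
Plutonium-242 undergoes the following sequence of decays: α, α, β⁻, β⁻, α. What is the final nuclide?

Start: (A, Z) = (242, 94).
After α: (238, 92).
After α: (234, 90).
After β⁻: (234, 91).
After β⁻: (234, 92).
After α: (230, 90).
Z = 90 is thorium.

Th-230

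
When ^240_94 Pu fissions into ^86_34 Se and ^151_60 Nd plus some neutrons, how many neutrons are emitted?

Conserve mass number: 240 = 86 + 151 + k, so k = 240 − 237 = 3.
Check atomic number: 94 = 34 + 60 + 0 = 94. ✓

3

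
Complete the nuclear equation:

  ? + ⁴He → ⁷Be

He-3

Conserve mass number: A + 4 = 7, so A = 3.
Conserve atomic number: Z + 2 = 4, so Z = 2.
Z = 2 is helium, so the species is ³He.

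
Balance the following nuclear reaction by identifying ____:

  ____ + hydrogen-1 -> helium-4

Conserve mass number: A + 1 = 4, so A = 3.
Conserve atomic number: Z + 1 = 2, so Z = 1.
A = 3 and Z = 1 is hydrogen-3 — a triton.

triton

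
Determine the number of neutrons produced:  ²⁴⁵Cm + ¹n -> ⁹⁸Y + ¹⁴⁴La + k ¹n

4

Conserve mass number: 246 = 98 + 144 + k, so k = 246 − 242 = 4.
Check atomic number: 96 = 39 + 57 + 0 = 96. ✓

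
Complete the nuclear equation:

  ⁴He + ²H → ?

Li-6

Conserve mass number: 4 + 2 = A, so A = 6.
Conserve atomic number: 2 + 1 = Z, so Z = 3.
Z = 3 is lithium, so the species is ⁶Li.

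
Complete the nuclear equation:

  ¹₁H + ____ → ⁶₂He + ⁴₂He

Li-9

Conserve mass number: 1 + A = 6 + 4, so A = 9.
Conserve atomic number: 1 + Z = 2 + 2, so Z = 3.
Z = 3 is lithium, so the species is ⁹₃Li.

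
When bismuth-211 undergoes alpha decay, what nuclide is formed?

Alpha decay: mass number changes by -4, atomic number by -2.
A: 211 − 4 = 207; Z: 83 − 2 = 81.
Z = 81 is thallium, so the daughter is thallium-207.

Tl-207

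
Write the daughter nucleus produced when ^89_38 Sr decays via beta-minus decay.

Y-89

Beta-minus decay: mass number changes by +0, atomic number by +1.
A: 89 = 89; Z: 38 + 1 = 39.
Z = 39 is yttrium, so the daughter is ^89_39 Y.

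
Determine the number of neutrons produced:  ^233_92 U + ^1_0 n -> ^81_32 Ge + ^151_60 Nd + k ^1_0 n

2

Conserve mass number: 234 = 81 + 151 + k, so k = 234 − 232 = 2.
Check atomic number: 92 = 32 + 60 + 0 = 92. ✓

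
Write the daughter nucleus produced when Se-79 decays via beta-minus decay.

Beta-minus decay: mass number changes by +0, atomic number by +1.
A: 79 = 79; Z: 34 + 1 = 35.
Z = 35 is bromine, so the daughter is Br-79.

Br-79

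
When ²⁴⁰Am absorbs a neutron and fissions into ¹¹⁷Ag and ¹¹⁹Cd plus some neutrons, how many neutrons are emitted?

Conserve mass number: 241 = 117 + 119 + k, so k = 241 − 236 = 5.
Check atomic number: 95 = 47 + 48 + 0 = 95. ✓

5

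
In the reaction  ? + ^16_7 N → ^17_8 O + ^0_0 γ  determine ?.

Conserve mass number: A + 16 = 17 + 0, so A = 1.
Conserve atomic number: Z + 7 = 8 + 0, so Z = 1.
A = 1 and Z = 1 is ^1_1 H — a proton.

proton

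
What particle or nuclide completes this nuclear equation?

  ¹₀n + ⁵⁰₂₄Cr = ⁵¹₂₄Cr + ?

gamma ray

Conserve mass number: 1 + 50 = 51 + A, so A = 0.
Conserve atomic number: 0 + 24 = 24 + Z, so Z = 0.
A = 0 and Z = 0 is ⁰₀γ — a gamma ray.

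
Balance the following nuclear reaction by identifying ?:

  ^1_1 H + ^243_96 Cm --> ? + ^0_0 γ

Conserve mass number: 1 + 243 = A + 0, so A = 244.
Conserve atomic number: 1 + 96 = Z + 0, so Z = 97.
Z = 97 is berkelium, so the species is ^244_97 Bk.

Bk-244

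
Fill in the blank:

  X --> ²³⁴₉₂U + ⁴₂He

Pu-238

Conserve mass number: A = 234 + 4, so A = 238.
Conserve atomic number: Z = 92 + 2, so Z = 94.
Z = 94 is plutonium, so the species is ²³⁸₉₄Pu.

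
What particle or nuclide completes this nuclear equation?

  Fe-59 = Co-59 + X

beta-minus particle

Conserve mass number: 59 = 59 + A, so A = 0.
Conserve atomic number: 26 = 27 + Z, so Z = -1.
A = 0 and Z = -1 is e⁻ — a beta-minus particle.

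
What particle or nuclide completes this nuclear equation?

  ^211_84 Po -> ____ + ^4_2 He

Pb-207

Conserve mass number: 211 = A + 4, so A = 207.
Conserve atomic number: 84 = Z + 2, so Z = 82.
Z = 82 is lead, so the species is ^207_82 Pb.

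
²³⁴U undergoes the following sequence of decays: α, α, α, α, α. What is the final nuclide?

Pb-214

Start: (A, Z) = (234, 92).
After α: (230, 90).
After α: (226, 88).
After α: (222, 86).
After α: (218, 84).
After α: (214, 82).
Z = 82 is lead.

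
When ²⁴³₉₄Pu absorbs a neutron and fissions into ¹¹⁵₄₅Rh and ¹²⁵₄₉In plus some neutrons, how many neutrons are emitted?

Conserve mass number: 244 = 115 + 125 + k, so k = 244 − 240 = 4.
Check atomic number: 94 = 45 + 49 + 0 = 94. ✓

4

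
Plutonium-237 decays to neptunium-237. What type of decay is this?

ΔA = 237 − 237 = 0; ΔZ = 93 − 94 = -1.
A is unchanged and Z drops by 1 — a proton has become a neutron (β⁺ emission or electron capture).

beta-plus decay or electron capture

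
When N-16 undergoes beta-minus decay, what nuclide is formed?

Beta-minus decay: mass number changes by +0, atomic number by +1.
A: 16 = 16; Z: 7 + 1 = 8.
Z = 8 is oxygen, so the daughter is O-16.

O-16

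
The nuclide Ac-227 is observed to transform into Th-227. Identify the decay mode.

beta-minus decay

ΔA = 227 − 227 = 0; ΔZ = 90 − 89 = +1.
A is unchanged and Z rises by 1 — a neutron has become a proton (β⁻ decay).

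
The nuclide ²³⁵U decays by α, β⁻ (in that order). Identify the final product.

Pa-231

Start: (A, Z) = (235, 92).
After α: (231, 90).
After β⁻: (231, 91).
Z = 91 is protactinium.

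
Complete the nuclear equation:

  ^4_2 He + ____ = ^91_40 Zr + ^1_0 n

Sr-88

Conserve mass number: 4 + A = 91 + 1, so A = 88.
Conserve atomic number: 2 + Z = 40 + 0, so Z = 38.
Z = 38 is strontium, so the species is ^88_38 Sr.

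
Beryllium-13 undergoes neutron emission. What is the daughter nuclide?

Neutron emission: mass number changes by -1, atomic number by +0.
A: 13 − 1 = 12; Z: 4 = 4.
Z = 4 is beryllium, so the daughter is beryllium-12.

Be-12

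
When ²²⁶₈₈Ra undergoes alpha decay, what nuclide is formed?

Rn-222

Alpha decay: mass number changes by -4, atomic number by -2.
A: 226 − 4 = 222; Z: 88 − 2 = 86.
Z = 86 is radon, so the daughter is ²²²₈₆Rn.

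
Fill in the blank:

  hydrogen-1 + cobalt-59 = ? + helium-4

Fe-56

Conserve mass number: 1 + 59 = A + 4, so A = 56.
Conserve atomic number: 1 + 27 = Z + 2, so Z = 26.
Z = 26 is iron, so the species is iron-56.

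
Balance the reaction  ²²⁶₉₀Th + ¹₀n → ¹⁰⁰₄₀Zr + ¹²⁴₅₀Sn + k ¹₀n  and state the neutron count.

Conserve mass number: 227 = 100 + 124 + k, so k = 227 − 224 = 3.
Check atomic number: 90 = 40 + 50 + 0 = 90. ✓

3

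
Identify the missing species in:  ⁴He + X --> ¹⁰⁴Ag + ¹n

Rh-101

Conserve mass number: 4 + A = 104 + 1, so A = 101.
Conserve atomic number: 2 + Z = 47 + 0, so Z = 45.
Z = 45 is rhodium, so the species is ¹⁰¹Rh.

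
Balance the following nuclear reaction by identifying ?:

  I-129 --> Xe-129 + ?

beta-minus particle

Conserve mass number: 129 = 129 + A, so A = 0.
Conserve atomic number: 53 = 54 + Z, so Z = -1.
A = 0 and Z = -1 is e⁻ — a beta-minus particle.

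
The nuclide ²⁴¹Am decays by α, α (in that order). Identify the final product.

Pa-233

Start: (A, Z) = (241, 95).
After α: (237, 93).
After α: (233, 91).
Z = 91 is protactinium.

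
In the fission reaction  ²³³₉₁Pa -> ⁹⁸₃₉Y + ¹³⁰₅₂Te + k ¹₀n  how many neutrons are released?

Conserve mass number: 233 = 98 + 130 + k, so k = 233 − 228 = 5.
Check atomic number: 91 = 39 + 52 + 0 = 91. ✓

5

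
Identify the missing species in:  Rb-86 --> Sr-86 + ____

beta-minus particle

Conserve mass number: 86 = 86 + A, so A = 0.
Conserve atomic number: 37 = 38 + Z, so Z = -1.
A = 0 and Z = -1 is e⁻ — a beta-minus particle.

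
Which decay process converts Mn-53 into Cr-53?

beta-plus decay or electron capture

ΔA = 53 − 53 = 0; ΔZ = 24 − 25 = -1.
A is unchanged and Z drops by 1 — a proton has become a neutron (β⁺ emission or electron capture).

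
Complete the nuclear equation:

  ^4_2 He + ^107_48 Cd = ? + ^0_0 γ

Conserve mass number: 4 + 107 = A + 0, so A = 111.
Conserve atomic number: 2 + 48 = Z + 0, so Z = 50.
Z = 50 is tin, so the species is ^111_50 Sn.

Sn-111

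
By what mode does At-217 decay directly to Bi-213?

ΔA = 213 − 217 = -4; ΔZ = 83 − 85 = -2.
A drops by 4 and Z drops by 2 — the signature of alpha emission.

alpha decay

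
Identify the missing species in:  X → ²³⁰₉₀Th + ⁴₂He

Conserve mass number: A = 230 + 4, so A = 234.
Conserve atomic number: Z = 90 + 2, so Z = 92.
Z = 92 is uranium, so the species is ²³⁴₉₂U.

U-234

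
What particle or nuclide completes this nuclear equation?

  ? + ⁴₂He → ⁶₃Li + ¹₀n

triton

Conserve mass number: A + 4 = 6 + 1, so A = 3.
Conserve atomic number: Z + 2 = 3 + 0, so Z = 1.
A = 3 and Z = 1 is ³₁H — a triton.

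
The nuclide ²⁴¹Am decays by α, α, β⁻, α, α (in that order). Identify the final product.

Start: (A, Z) = (241, 95).
After α: (237, 93).
After α: (233, 91).
After β⁻: (233, 92).
After α: (229, 90).
After α: (225, 88).
Z = 88 is radium.

Ra-225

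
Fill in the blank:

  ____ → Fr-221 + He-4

Conserve mass number: A = 221 + 4, so A = 225.
Conserve atomic number: Z = 87 + 2, so Z = 89.
Z = 89 is actinium, so the species is Ac-225.

Ac-225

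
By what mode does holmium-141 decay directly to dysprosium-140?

ΔA = 140 − 141 = -1; ΔZ = 66 − 67 = -1.
A drops by 1 and Z drops by 1 — a proton was emitted.

proton emission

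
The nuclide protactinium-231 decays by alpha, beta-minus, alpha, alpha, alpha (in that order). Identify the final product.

Po-215

Start: (A, Z) = (231, 91).
After α: (227, 89).
After β⁻: (227, 90).
After α: (223, 88).
After α: (219, 86).
After α: (215, 84).
Z = 84 is polonium.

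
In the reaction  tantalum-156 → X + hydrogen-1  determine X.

Conserve mass number: 156 = A + 1, so A = 155.
Conserve atomic number: 73 = Z + 1, so Z = 72.
Z = 72 is hafnium, so the species is hafnium-155.

Hf-155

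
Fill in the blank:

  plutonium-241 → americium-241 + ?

beta-minus particle

Conserve mass number: 241 = 241 + A, so A = 0.
Conserve atomic number: 94 = 95 + Z, so Z = -1.
A = 0 and Z = -1 is e⁻ — a beta-minus particle.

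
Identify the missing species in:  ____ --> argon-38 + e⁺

K-38

Conserve mass number: A = 38 + 0, so A = 38.
Conserve atomic number: Z = 18 + 1, so Z = 19.
Z = 19 is potassium, so the species is potassium-38.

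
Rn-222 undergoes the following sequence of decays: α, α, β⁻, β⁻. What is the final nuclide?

Po-214

Start: (A, Z) = (222, 86).
After α: (218, 84).
After α: (214, 82).
After β⁻: (214, 83).
After β⁻: (214, 84).
Z = 84 is polonium.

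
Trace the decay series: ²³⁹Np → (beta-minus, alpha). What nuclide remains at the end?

Start: (A, Z) = (239, 93).
After β⁻: (239, 94).
After α: (235, 92).
Z = 92 is uranium.

U-235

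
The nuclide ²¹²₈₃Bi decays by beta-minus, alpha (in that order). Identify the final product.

Pb-208

Start: (A, Z) = (212, 83).
After β⁻: (212, 84).
After α: (208, 82).
Z = 82 is lead.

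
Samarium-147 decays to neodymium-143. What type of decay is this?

ΔA = 143 − 147 = -4; ΔZ = 60 − 62 = -2.
A drops by 4 and Z drops by 2 — the signature of alpha emission.

alpha decay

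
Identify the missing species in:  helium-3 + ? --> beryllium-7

Conserve mass number: 3 + A = 7, so A = 4.
Conserve atomic number: 2 + Z = 4, so Z = 2.
A = 4 and Z = 2 is helium-4 — an alpha particle.

alpha particle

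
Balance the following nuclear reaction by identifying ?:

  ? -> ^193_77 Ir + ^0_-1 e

Conserve mass number: A = 193 + 0, so A = 193.
Conserve atomic number: Z = 77 − 1, so Z = 76.
Z = 76 is osmium, so the species is ^193_76 Os.

Os-193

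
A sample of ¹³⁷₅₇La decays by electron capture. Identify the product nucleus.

Ba-137

Electron capture: mass number changes by +0, atomic number by -1.
A: 137 = 137; Z: 57 − 1 = 56.
Z = 56 is barium, so the daughter is ¹³⁷₅₆Ba.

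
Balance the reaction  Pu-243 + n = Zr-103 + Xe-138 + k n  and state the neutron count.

3

Conserve mass number: 244 = 103 + 138 + k, so k = 244 − 241 = 3.
Check atomic number: 94 = 40 + 54 + 0 = 94. ✓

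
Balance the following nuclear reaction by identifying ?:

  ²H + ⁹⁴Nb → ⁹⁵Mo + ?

Conserve mass number: 2 + 94 = 95 + A, so A = 1.
Conserve atomic number: 1 + 41 = 42 + Z, so Z = 0.
A = 1 and Z = 0 is ¹n — a neutron.

neutron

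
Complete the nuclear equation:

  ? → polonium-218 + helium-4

Conserve mass number: A = 218 + 4, so A = 222.
Conserve atomic number: Z = 84 + 2, so Z = 86.
Z = 86 is radon, so the species is radon-222.

Rn-222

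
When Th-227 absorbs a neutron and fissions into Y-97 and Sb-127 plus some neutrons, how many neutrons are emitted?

4

Conserve mass number: 228 = 97 + 127 + k, so k = 228 − 224 = 4.
Check atomic number: 90 = 39 + 51 + 0 = 90. ✓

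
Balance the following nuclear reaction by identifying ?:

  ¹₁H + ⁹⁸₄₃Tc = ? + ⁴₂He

Mo-95

Conserve mass number: 1 + 98 = A + 4, so A = 95.
Conserve atomic number: 1 + 43 = Z + 2, so Z = 42.
Z = 42 is molybdenum, so the species is ⁹⁵₄₂Mo.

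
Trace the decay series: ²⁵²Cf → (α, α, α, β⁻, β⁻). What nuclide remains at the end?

Pu-240

Start: (A, Z) = (252, 98).
After α: (248, 96).
After α: (244, 94).
After α: (240, 92).
After β⁻: (240, 93).
After β⁻: (240, 94).
Z = 94 is plutonium.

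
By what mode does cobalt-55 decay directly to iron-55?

beta-plus decay or electron capture

ΔA = 55 − 55 = 0; ΔZ = 26 − 27 = -1.
A is unchanged and Z drops by 1 — a proton has become a neutron (β⁺ emission or electron capture).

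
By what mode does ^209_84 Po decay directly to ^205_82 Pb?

alpha decay

ΔA = 205 − 209 = -4; ΔZ = 82 − 84 = -2.
A drops by 4 and Z drops by 2 — the signature of alpha emission.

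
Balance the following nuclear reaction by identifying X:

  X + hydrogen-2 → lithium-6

Conserve mass number: A + 2 = 6, so A = 4.
Conserve atomic number: Z + 1 = 3, so Z = 2.
A = 4 and Z = 2 is helium-4 — an alpha particle.

alpha particle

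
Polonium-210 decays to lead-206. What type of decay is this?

ΔA = 206 − 210 = -4; ΔZ = 82 − 84 = -2.
A drops by 4 and Z drops by 2 — the signature of alpha emission.

alpha decay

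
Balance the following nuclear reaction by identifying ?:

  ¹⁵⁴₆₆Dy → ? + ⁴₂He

Gd-150

Conserve mass number: 154 = A + 4, so A = 150.
Conserve atomic number: 66 = Z + 2, so Z = 64.
Z = 64 is gadolinium, so the species is ¹⁵⁰₆₄Gd.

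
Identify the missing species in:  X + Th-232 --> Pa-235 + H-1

alpha particle

Conserve mass number: A + 232 = 235 + 1, so A = 4.
Conserve atomic number: Z + 90 = 91 + 1, so Z = 2.
A = 4 and Z = 2 is He-4 — an alpha particle.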